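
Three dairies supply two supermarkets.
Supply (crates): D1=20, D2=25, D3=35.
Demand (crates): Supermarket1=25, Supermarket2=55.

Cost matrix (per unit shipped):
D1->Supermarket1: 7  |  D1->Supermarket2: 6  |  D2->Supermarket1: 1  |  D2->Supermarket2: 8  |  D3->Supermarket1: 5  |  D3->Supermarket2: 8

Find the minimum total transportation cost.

Optimal allocation:
  D1 to Supermarket2: 20 crates
  D2 to Supermarket1: 25 crates
  D3 to Supermarket2: 35 crates
Total cost = 425.
(Supply check: D1 ships 20; D2 ships 25; D3 ships 35.)

425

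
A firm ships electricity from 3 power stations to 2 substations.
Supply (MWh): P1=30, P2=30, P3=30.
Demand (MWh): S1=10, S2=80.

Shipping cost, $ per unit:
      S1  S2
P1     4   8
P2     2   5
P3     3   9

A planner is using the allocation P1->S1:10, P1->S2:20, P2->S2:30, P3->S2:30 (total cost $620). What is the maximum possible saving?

Current plan cost = 10·4 + 20·8 + 30·5 + 30·9 = $620.
Optimal plan:
  P1→S2: 30 × $8 = $240
  P2→S2: 30 × $5 = $150
  P3→S1: 10 × $3 = $30
  P3→S2: 20 × $9 = $180
Optimal cost = $600.
Saving = 620 − 600 = $20.

20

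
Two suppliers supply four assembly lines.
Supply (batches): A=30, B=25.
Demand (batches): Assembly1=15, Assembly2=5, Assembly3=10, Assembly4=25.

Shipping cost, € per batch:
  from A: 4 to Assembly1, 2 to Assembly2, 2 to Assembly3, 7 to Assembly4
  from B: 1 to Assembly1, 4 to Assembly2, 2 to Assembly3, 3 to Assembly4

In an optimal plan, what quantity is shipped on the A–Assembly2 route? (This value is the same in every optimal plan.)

Optimal shipments:
  A→Assembly1: 15 × €4 = €60
  A→Assembly2: 5 × €2 = €10
  A→Assembly3: 10 × €2 = €20
  B→Assembly4: 25 × €3 = €75
Total cost = €165.
So A→Assembly2 carries 5 batches.

5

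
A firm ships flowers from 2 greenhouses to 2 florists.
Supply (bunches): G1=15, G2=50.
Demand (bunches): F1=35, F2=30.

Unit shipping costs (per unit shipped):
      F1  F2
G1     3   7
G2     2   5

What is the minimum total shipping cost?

235

One minimum-cost allocation:
  G1–F1: 15 × 3 = 45
  G2–F1: 20 × 2 = 40
  G2–F2: 30 × 5 = 150
Total = 45 + 40 + 150 = 235.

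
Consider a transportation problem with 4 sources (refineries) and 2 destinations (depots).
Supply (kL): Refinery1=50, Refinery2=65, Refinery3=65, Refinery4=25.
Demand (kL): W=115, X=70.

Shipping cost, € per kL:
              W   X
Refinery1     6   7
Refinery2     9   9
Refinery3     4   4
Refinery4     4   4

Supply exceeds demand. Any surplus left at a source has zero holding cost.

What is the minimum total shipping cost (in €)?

1065

An optimal shipping plan:
  Refinery1→W: 50 × €6 = €300
  Refinery2→X: 45 × €9 = €405
  Refinery3→W: 65 × €4 = €260
  Refinery4→X: 25 × €4 = €100
Total = 300 + 405 + 260 + 100 = €1065.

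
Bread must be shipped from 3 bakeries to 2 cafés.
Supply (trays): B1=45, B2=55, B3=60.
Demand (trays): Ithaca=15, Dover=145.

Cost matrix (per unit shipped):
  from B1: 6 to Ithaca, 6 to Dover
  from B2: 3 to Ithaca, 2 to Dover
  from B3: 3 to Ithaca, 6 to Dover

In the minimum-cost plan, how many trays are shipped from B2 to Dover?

55

The minimum-cost plan:
  B1→Dover: 45 trays
  B2→Dover: 55 trays
  B3→Ithaca: 15 trays
  B3→Dover: 45 trays
Total cost = 695.
So B2→Dover carries 55 trays.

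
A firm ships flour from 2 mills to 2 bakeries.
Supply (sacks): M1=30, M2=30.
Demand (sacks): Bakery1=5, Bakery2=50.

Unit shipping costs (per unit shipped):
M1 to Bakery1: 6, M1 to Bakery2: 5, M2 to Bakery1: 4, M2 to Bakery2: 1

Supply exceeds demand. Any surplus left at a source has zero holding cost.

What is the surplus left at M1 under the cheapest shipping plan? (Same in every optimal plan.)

5

An optimal plan:
  M1–Bakery1: 5 × 6 = 30
  M1–Bakery2: 20 × 5 = 100
  M2–Bakery2: 30 × 1 = 30
Total cost = 160.
M1 ships 25 of its 30, leaving 5.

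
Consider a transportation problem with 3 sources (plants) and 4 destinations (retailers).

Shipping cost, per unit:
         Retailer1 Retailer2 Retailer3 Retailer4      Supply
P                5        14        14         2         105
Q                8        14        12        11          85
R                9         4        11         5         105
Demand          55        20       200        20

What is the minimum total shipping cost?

An optimal shipping plan:
  P–Retailer1: 55 × 5 = 275
  P–Retailer3: 30 × 14 = 420
  P–Retailer4: 20 × 2 = 40
  Q–Retailer3: 85 × 12 = 1020
  R–Retailer2: 20 × 4 = 80
  R–Retailer3: 85 × 11 = 935
Total = 275 + 420 + 40 + 1020 + 80 + 935 = 2770.

2770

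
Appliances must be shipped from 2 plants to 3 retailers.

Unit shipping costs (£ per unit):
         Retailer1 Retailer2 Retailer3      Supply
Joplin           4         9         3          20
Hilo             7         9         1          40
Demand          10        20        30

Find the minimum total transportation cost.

250

One minimum-cost allocation:
  Joplin to Retailer1: 10 × £4 = £40
  Joplin to Retailer2: 10 × £9 = £90
  Hilo to Retailer2: 10 × £9 = £90
  Hilo to Retailer3: 30 × £1 = £30
Total = 40 + 90 + 90 + 30 = £250.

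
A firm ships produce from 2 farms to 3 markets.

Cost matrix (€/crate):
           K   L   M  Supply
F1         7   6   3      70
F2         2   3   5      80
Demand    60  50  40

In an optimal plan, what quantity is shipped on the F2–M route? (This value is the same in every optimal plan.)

The minimum-cost plan:
  F1->L: 30 × €6 = €180
  F1->M: 40 × €3 = €120
  F2->K: 60 × €2 = €120
  F2->L: 20 × €3 = €60
Total cost = €480.
The route F2→M is not used.

0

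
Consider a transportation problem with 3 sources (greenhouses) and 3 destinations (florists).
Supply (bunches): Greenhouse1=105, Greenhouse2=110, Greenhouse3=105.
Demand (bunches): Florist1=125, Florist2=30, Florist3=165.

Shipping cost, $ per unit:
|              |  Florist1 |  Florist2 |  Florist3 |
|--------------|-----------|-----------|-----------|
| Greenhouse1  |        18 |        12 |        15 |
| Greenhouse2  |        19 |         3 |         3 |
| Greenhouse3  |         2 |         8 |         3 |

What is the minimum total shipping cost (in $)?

Optimal allocation:
  Greenhouse1 to Florist1: 20 × $18 = $360
  Greenhouse1 to Florist2: 30 × $12 = $360
  Greenhouse1 to Florist3: 55 × $15 = $825
  Greenhouse2 to Florist3: 110 × $3 = $330
  Greenhouse3 to Florist1: 105 × $2 = $210
Total = 360 + 360 + 825 + 330 + 210 = $2085.
(Supply check: Greenhouse1 ships 105; Greenhouse2 ships 110; Greenhouse3 ships 105.)

2085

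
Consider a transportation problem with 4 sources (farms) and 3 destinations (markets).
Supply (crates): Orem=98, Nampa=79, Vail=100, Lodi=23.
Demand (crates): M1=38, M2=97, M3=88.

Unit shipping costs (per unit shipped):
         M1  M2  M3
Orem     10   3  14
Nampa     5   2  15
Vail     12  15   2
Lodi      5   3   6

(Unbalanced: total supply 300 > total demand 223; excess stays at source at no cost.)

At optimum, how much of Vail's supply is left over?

Minimum-cost shipments:
  Orem to M2: 33 × 3 = 99
  Nampa to M1: 15 × 5 = 75
  Nampa to M2: 64 × 2 = 128
  Vail to M3: 88 × 2 = 176
  Lodi to M1: 23 × 5 = 115
Total cost = 593.
Vail ships 88 of its 100, leaving 12.

12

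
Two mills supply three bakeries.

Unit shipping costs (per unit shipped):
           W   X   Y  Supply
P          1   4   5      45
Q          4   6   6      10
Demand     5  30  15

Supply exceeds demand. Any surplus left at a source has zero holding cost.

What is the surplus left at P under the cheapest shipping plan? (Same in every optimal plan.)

Minimum-cost shipments:
  P to W: 5 × 1 = 5
  P to X: 30 × 4 = 120
  P to Y: 10 × 5 = 50
  Q to Y: 5 × 6 = 30
Total cost = 205.
P ships 45 of its 45, leaving 0.

0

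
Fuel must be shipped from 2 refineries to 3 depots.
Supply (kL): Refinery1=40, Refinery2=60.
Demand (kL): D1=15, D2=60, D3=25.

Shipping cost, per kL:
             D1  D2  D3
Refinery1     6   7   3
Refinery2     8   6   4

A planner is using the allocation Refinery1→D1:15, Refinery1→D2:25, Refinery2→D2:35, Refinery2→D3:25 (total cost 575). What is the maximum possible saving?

50

Current plan cost = 15·6 + 25·7 + 35·6 + 25·4 = 575.
Optimal plan:
  Refinery1→D1: 15 × 6 = 90
  Refinery1→D3: 25 × 3 = 75
  Refinery2→D2: 60 × 6 = 360
Optimal cost = 525.
Saving = 575 − 525 = 50.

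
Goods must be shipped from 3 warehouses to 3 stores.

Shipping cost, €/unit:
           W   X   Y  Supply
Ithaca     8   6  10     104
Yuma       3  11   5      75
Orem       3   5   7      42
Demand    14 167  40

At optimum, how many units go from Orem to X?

Optimal shipments:
  Ithaca→X: 104 × €6 = €624
  Yuma→W: 14 × €3 = €42
  Yuma→X: 21 × €11 = €231
  Yuma→Y: 40 × €5 = €200
  Orem→X: 42 × €5 = €210
Total cost = €1307.
So Orem→X carries 42 units.

42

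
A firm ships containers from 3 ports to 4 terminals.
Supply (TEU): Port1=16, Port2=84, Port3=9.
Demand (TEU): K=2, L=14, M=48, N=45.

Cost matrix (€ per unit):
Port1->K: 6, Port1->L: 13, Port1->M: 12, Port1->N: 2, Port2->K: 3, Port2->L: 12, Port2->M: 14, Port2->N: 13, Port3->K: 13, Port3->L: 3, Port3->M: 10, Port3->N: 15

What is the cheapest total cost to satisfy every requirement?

1174

An optimal shipping plan:
  Port1–N: 16 × €2 = €32
  Port2–K: 2 × €3 = €6
  Port2–L: 5 × €12 = €60
  Port2–M: 48 × €14 = €672
  Port2–N: 29 × €13 = €377
  Port3–L: 9 × €3 = €27
Total = 32 + 6 + 60 + 672 + 377 + 27 = €1174.
(Supply check: Port1 ships 16; Port2 ships 84; Port3 ships 9.)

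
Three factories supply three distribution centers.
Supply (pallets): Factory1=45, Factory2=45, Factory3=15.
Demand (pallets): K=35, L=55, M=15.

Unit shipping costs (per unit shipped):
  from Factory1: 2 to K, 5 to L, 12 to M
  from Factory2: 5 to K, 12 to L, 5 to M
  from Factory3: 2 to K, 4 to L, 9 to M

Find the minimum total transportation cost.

A cheapest plan:
  Factory1→K: 5 × 2 = 10
  Factory1→L: 40 × 5 = 200
  Factory2→K: 30 × 5 = 150
  Factory2→M: 15 × 5 = 75
  Factory3→L: 15 × 4 = 60
Total = 10 + 200 + 150 + 75 + 60 = 495.
(Supply check: Factory1 ships 45; Factory2 ships 45; Factory3 ships 15.)

495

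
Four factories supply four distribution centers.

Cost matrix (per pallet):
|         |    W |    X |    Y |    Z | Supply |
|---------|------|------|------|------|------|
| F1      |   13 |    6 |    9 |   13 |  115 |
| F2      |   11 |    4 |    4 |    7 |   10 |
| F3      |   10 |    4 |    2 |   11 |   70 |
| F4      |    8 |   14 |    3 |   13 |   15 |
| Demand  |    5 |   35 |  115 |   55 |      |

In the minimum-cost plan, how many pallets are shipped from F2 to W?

The minimum-cost plan:
  F1–W: 5 × 13 = 65
  F1–X: 35 × 6 = 210
  F1–Y: 30 × 9 = 270
  F1–Z: 45 × 13 = 585
  F2–Z: 10 × 7 = 70
  F3–Y: 70 × 2 = 140
  F4–Y: 15 × 3 = 45
Total cost = 1385.
The route F2→W is not used.

0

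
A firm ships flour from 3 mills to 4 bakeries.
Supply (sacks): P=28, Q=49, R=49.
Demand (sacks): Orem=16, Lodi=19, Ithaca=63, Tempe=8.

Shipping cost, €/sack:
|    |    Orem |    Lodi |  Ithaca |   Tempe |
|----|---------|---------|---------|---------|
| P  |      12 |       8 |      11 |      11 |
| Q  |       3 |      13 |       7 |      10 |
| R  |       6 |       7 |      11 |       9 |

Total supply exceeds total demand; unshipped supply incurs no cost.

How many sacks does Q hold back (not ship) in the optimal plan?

0

An optimal plan:
  P->Ithaca: 14 sacks
  Q->Ithaca: 49 sacks
  R->Orem: 16 sacks
  R->Lodi: 19 sacks
  R->Tempe: 8 sacks
Total cost = €798.
Q ships 49 of its 49, leaving 0.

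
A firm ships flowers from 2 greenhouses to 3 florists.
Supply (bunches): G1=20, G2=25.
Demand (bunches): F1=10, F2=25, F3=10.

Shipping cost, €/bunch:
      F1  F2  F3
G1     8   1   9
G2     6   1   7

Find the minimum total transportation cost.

One minimum-cost allocation:
  G1 to F2: 20 × €1 = €20
  G2 to F1: 10 × €6 = €60
  G2 to F2: 5 × €1 = €5
  G2 to F3: 10 × €7 = €70
Total = 20 + 60 + 5 + 70 = €155.
(Supply check: G1 ships 20; G2 ships 25.)

155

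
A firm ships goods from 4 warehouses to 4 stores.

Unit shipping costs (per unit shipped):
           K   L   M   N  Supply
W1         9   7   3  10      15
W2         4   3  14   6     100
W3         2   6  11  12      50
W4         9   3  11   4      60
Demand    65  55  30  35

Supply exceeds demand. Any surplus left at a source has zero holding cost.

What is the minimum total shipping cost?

An optimal shipping plan:
  W1->M: 15 × 3 = 45
  W2->K: 15 × 4 = 60
  W2->L: 55 × 3 = 165
  W3->K: 50 × 2 = 100
  W4->M: 15 × 11 = 165
  W4->N: 35 × 4 = 140
Total = 45 + 60 + 165 + 100 + 165 + 140 = 675.

675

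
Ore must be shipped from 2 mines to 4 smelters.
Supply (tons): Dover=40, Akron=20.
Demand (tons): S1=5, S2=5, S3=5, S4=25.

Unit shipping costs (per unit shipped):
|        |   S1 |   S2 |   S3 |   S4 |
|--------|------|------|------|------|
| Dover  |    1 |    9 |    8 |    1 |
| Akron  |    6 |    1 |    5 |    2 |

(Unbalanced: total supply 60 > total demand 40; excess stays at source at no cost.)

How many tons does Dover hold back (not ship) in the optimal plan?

10

An optimal plan:
  Dover->S1: 5 tons
  Dover->S4: 25 tons
  Akron->S2: 5 tons
  Akron->S3: 5 tons
Total cost = 60.
Dover ships 30 of its 40, leaving 10.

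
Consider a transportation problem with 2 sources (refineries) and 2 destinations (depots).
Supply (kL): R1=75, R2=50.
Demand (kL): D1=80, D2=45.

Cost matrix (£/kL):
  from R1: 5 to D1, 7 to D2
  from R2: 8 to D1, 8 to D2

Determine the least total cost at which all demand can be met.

775

One minimum-cost allocation:
  R1 to D1: 75 × £5 = £375
  R2 to D1: 5 × £8 = £40
  R2 to D2: 45 × £8 = £360
Total = 375 + 40 + 360 = £775.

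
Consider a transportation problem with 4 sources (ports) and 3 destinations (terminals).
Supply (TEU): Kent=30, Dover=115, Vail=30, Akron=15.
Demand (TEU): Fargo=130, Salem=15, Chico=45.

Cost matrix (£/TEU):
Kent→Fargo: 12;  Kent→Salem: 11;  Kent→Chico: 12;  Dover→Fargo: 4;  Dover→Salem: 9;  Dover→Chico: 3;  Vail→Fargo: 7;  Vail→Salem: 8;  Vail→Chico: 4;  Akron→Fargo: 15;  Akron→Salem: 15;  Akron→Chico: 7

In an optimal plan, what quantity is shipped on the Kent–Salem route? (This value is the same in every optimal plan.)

15

Optimal shipments:
  Kent to Fargo: 15 × £12 = £180
  Kent to Salem: 15 × £11 = £165
  Dover to Fargo: 115 × £4 = £460
  Vail to Chico: 30 × £4 = £120
  Akron to Chico: 15 × £7 = £105
Total cost = £1030.
So Kent→Salem carries 15 TEU.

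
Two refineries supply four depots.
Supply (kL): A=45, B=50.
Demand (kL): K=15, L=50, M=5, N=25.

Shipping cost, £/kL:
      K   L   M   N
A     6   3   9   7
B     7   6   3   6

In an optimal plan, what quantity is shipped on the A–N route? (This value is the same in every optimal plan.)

0

Solving gives:
  A–L: 45 × £3 = £135
  B–K: 15 × £7 = £105
  B–L: 5 × £6 = £30
  B–M: 5 × £3 = £15
  B–N: 25 × £6 = £150
Total cost = £435.
The route A→N is not used.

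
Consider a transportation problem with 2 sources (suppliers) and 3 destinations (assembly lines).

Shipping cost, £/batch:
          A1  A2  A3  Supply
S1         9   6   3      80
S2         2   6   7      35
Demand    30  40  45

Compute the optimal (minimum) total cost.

One minimum-cost allocation:
  S1–A2: 35 × £6 = £210
  S1–A3: 45 × £3 = £135
  S2–A1: 30 × £2 = £60
  S2–A2: 5 × £6 = £30
Total = 210 + 135 + 60 + 30 = £435.

435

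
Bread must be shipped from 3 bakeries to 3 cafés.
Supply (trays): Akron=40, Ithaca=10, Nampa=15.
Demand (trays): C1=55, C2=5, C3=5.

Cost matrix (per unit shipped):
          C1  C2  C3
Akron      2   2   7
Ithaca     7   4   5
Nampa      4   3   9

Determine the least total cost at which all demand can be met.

Optimal allocation:
  Akron–C1: 40 × 2 = 80
  Ithaca–C2: 5 × 4 = 20
  Ithaca–C3: 5 × 5 = 25
  Nampa–C1: 15 × 4 = 60
Total = 80 + 20 + 25 + 60 = 185.

185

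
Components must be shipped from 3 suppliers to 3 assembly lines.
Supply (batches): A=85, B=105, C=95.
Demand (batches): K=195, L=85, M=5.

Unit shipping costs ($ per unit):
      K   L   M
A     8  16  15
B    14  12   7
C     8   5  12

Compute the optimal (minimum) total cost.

2620

An optimal shipping plan:
  A–K: 85 × $8 = $680
  B–K: 100 × $14 = $1400
  B–M: 5 × $7 = $35
  C–K: 10 × $8 = $80
  C–L: 85 × $5 = $425
Total = 680 + 1400 + 35 + 80 + 425 = $2620.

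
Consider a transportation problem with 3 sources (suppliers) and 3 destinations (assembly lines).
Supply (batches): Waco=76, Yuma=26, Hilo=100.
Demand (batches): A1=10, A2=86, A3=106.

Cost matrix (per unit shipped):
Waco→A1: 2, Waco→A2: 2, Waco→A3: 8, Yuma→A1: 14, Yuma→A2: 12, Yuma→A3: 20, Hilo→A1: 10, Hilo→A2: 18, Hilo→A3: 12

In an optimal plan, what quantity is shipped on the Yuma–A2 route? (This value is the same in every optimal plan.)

26

Solving gives:
  Waco–A1: 10 × 2 = 20
  Waco–A2: 60 × 2 = 120
  Waco–A3: 6 × 8 = 48
  Yuma–A2: 26 × 12 = 312
  Hilo–A3: 100 × 12 = 1200
Total cost = 1700.
So Yuma→A2 carries 26 batches.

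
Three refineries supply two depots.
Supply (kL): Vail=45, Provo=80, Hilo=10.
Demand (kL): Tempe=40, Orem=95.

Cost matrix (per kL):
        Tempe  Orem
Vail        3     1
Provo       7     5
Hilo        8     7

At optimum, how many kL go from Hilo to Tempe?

Solving gives:
  Vail to Tempe: 30 kL
  Vail to Orem: 15 kL
  Provo to Orem: 80 kL
  Hilo to Tempe: 10 kL
Total cost = 585.
So Hilo→Tempe carries 10 kL.

10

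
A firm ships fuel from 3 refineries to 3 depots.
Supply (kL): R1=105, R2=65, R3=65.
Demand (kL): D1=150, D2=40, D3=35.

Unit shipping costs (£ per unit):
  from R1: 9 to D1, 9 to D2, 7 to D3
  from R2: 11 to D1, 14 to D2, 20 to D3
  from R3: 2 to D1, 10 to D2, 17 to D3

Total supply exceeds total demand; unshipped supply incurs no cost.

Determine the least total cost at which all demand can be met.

1610

A cheapest plan:
  R1->D1: 30 × £9 = £270
  R1->D2: 40 × £9 = £360
  R1->D3: 35 × £7 = £245
  R2->D1: 55 × £11 = £605
  R3->D1: 65 × £2 = £130
Total = 270 + 360 + 245 + 605 + 130 = £1610.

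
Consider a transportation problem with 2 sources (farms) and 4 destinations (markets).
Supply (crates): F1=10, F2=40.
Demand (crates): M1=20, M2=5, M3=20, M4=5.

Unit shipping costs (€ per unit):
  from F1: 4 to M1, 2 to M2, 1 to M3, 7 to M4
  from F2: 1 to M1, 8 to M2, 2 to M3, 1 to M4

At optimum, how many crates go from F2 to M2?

Solving gives:
  F1→M2: 5 crates
  F1→M3: 5 crates
  F2→M1: 20 crates
  F2→M3: 15 crates
  F2→M4: 5 crates
Total cost = €70.
The route F2→M2 is not used.

0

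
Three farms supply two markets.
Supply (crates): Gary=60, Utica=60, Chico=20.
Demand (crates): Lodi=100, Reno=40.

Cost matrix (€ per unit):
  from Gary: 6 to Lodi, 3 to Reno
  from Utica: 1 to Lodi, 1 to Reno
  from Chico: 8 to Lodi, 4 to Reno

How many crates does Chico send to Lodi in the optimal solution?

Solving gives:
  Gary->Lodi: 40 crates
  Gary->Reno: 20 crates
  Utica->Lodi: 60 crates
  Chico->Reno: 20 crates
Total cost = €440.
The route Chico→Lodi is not used.

0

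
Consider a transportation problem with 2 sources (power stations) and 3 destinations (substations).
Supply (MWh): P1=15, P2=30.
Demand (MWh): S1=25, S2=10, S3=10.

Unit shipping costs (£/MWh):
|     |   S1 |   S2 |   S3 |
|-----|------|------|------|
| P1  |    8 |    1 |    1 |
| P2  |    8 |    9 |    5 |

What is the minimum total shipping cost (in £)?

An optimal shipping plan:
  P1–S2: 10 × £1 = £10
  P1–S3: 5 × £1 = £5
  P2–S1: 25 × £8 = £200
  P2–S3: 5 × £5 = £25
Total = 10 + 5 + 200 + 25 = £240.

240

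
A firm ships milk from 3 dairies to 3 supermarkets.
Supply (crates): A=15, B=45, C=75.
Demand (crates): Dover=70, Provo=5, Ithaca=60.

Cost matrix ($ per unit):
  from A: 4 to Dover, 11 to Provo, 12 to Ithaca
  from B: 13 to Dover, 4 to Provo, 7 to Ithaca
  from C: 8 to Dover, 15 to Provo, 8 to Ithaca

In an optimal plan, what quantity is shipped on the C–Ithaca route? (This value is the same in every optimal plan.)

20

Optimal shipments:
  A to Dover: 15 crates
  B to Provo: 5 crates
  B to Ithaca: 40 crates
  C to Dover: 55 crates
  C to Ithaca: 20 crates
Total cost = $960.
So C→Ithaca carries 20 crates.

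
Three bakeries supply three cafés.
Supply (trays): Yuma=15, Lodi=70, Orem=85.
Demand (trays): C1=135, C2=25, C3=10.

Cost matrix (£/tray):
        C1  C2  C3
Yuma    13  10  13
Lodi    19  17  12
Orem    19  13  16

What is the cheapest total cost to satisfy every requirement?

One minimum-cost allocation:
  Yuma–C1: 15 × £13 = £195
  Lodi–C1: 60 × £19 = £1140
  Lodi–C3: 10 × £12 = £120
  Orem–C1: 60 × £19 = £1140
  Orem–C2: 25 × £13 = £325
Total = 195 + 1140 + 120 + 1140 + 325 = £2920.

2920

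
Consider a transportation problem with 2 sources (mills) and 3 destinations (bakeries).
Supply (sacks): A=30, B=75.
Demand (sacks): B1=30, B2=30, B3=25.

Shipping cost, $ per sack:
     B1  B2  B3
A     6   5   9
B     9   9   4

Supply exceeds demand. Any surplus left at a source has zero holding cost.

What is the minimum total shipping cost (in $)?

An optimal shipping plan:
  A->B2: 30 × $5 = $150
  B->B1: 30 × $9 = $270
  B->B3: 25 × $4 = $100
Total = 150 + 270 + 100 = $520.

520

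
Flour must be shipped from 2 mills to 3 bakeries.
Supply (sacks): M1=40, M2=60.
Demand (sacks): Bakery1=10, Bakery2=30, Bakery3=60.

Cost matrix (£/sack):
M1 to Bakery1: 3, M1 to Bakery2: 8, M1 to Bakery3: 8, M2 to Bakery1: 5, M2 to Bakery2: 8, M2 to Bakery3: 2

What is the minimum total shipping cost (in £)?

390

An optimal shipping plan:
  M1→Bakery1: 10 × £3 = £30
  M1→Bakery2: 30 × £8 = £240
  M2→Bakery3: 60 × £2 = £120
Total = 30 + 240 + 120 = £390.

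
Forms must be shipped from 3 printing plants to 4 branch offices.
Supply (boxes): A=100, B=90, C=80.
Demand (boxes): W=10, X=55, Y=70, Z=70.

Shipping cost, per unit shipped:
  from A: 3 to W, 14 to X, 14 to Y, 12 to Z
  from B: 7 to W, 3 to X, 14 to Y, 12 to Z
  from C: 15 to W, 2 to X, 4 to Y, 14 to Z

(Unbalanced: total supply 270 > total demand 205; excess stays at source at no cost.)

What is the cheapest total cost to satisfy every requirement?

One minimum-cost allocation:
  A–W: 10 × 3 = 30
  A–Z: 70 × 12 = 840
  B–X: 45 × 3 = 135
  C–X: 10 × 2 = 20
  C–Y: 70 × 4 = 280
Total = 30 + 840 + 135 + 20 + 280 = 1305.
(Supply check: A ships 80; B ships 45; C ships 80.)

1305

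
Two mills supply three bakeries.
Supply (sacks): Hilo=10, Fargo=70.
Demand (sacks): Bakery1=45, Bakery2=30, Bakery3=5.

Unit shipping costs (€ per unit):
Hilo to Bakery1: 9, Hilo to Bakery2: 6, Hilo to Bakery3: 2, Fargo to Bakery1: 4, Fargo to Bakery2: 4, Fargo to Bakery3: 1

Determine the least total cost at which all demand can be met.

One minimum-cost allocation:
  Hilo→Bakery2: 5 × €6 = €30
  Hilo→Bakery3: 5 × €2 = €10
  Fargo→Bakery1: 45 × €4 = €180
  Fargo→Bakery2: 25 × €4 = €100
Total = 30 + 10 + 180 + 100 = €320.

320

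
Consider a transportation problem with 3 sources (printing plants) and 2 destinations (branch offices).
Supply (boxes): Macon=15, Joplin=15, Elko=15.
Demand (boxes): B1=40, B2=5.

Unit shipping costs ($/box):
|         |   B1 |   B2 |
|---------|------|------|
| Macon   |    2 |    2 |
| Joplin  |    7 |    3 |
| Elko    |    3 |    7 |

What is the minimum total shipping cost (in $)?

A cheapest plan:
  Macon–B1: 15 boxes
  Joplin–B1: 10 boxes
  Joplin–B2: 5 boxes
  Elko–B1: 15 boxes
Total cost = $160.
(Supply check: Macon ships 15; Joplin ships 15; Elko ships 15.)

160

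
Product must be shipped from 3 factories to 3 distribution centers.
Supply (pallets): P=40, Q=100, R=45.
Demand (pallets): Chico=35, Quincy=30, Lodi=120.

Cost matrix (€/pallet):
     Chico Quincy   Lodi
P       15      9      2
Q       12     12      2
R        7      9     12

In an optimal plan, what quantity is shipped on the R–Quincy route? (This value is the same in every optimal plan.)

10

Optimal shipments:
  P->Quincy: 20 × €9 = €180
  P->Lodi: 20 × €2 = €40
  Q->Lodi: 100 × €2 = €200
  R->Chico: 35 × €7 = €245
  R->Quincy: 10 × €9 = €90
Total cost = €755.
So R→Quincy carries 10 pallets.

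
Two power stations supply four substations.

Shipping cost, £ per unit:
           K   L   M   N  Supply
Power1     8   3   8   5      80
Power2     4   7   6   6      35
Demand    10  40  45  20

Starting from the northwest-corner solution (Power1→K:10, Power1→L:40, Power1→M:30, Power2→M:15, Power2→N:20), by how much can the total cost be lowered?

Current plan cost = 10·8 + 40·3 + 30·8 + 15·6 + 20·6 = £650.
Optimal plan:
  Power1->L: 40 × £3 = £120
  Power1->M: 20 × £8 = £160
  Power1->N: 20 × £5 = £100
  Power2->K: 10 × £4 = £40
  Power2->M: 25 × £6 = £150
Optimal cost = £570.
Saving = 650 − 570 = £80.

80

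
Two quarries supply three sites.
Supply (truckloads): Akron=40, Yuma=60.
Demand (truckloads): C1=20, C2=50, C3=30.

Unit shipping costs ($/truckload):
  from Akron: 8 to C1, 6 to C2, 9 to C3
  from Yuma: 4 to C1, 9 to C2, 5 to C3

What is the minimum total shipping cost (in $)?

One minimum-cost allocation:
  Akron->C2: 40 × $6 = $240
  Yuma->C1: 20 × $4 = $80
  Yuma->C2: 10 × $9 = $90
  Yuma->C3: 30 × $5 = $150
Total = 240 + 80 + 90 + 150 = $560.

560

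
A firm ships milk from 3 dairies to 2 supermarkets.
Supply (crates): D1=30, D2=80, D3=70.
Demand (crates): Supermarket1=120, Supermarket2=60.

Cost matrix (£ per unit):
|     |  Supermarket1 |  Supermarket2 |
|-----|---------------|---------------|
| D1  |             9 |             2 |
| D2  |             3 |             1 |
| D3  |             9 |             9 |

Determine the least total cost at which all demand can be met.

An optimal shipping plan:
  D1→Supermarket2: 30 × £2 = £60
  D2→Supermarket1: 50 × £3 = £150
  D2→Supermarket2: 30 × £1 = £30
  D3→Supermarket1: 70 × £9 = £630
Total = 60 + 150 + 30 + 630 = £870.

870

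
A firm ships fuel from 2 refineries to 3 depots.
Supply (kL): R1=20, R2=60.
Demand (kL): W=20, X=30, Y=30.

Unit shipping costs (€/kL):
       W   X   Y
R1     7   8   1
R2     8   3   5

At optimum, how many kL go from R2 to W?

Optimal shipments:
  R1→Y: 20 × €1 = €20
  R2→W: 20 × €8 = €160
  R2→X: 30 × €3 = €90
  R2→Y: 10 × €5 = €50
Total cost = €320.
So R2→W carries 20 kL.

20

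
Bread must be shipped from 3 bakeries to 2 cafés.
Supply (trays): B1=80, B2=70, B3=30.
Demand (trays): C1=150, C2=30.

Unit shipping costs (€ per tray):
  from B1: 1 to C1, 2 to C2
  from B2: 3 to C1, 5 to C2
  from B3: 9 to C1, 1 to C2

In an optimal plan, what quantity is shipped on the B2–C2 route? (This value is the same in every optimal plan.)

0

The minimum-cost plan:
  B1 to C1: 80 × €1 = €80
  B2 to C1: 70 × €3 = €210
  B3 to C2: 30 × €1 = €30
Total cost = €320.
The route B2→C2 is not used.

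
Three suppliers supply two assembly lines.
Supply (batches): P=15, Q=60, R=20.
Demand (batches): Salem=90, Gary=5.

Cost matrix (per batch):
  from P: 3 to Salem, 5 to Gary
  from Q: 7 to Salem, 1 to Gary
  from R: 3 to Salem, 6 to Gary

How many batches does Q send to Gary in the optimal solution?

Solving gives:
  P->Salem: 15 × 3 = 45
  Q->Salem: 55 × 7 = 385
  Q->Gary: 5 × 1 = 5
  R->Salem: 20 × 3 = 60
Total cost = 495.
So Q→Gary carries 5 batches.

5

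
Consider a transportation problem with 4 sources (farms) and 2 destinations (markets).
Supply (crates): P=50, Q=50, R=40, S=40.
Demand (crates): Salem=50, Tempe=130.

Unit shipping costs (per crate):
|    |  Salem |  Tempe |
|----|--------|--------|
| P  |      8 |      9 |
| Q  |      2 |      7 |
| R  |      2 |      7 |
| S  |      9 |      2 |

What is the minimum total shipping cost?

A cheapest plan:
  P–Tempe: 50 × 9 = 450
  Q–Salem: 50 × 2 = 100
  R–Tempe: 40 × 7 = 280
  S–Tempe: 40 × 2 = 80
Total = 450 + 100 + 280 + 80 = 910.
(Supply check: P ships 50; Q ships 50; R ships 40; S ships 40.)

910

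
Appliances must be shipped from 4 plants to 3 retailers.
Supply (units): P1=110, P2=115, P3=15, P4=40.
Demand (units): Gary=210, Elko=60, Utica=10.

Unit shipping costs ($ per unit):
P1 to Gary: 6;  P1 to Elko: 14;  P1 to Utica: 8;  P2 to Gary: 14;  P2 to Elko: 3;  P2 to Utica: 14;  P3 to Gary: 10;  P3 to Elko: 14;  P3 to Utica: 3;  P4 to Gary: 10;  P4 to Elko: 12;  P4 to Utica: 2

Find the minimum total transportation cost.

An optimal shipping plan:
  P1–Gary: 110 × $6 = $660
  P2–Gary: 55 × $14 = $770
  P2–Elko: 60 × $3 = $180
  P3–Gary: 15 × $10 = $150
  P4–Gary: 30 × $10 = $300
  P4–Utica: 10 × $2 = $20
Total = 660 + 770 + 180 + 150 + 300 + 20 = $2080.
(Supply check: P1 ships 110; P2 ships 115; P3 ships 15; P4 ships 40.)

2080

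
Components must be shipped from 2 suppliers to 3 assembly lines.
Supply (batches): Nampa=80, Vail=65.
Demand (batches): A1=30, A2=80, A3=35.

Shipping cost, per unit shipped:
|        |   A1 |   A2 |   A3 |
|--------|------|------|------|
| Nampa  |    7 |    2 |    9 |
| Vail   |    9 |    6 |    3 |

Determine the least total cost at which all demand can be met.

An optimal shipping plan:
  Nampa→A2: 80 batches
  Vail→A1: 30 batches
  Vail→A3: 35 batches
Total cost = 535.
(Supply check: Nampa ships 80; Vail ships 65.)

535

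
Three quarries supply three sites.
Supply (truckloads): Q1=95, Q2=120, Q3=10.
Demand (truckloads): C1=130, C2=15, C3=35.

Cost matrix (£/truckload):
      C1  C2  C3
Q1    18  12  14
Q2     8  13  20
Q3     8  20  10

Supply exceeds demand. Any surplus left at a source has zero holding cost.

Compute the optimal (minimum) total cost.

1710

An optimal shipping plan:
  Q1→C2: 15 × £12 = £180
  Q1→C3: 35 × £14 = £490
  Q2→C1: 120 × £8 = £960
  Q3→C1: 10 × £8 = £80
Total = 180 + 490 + 960 + 80 = £1710.
(Supply check: Q1 ships 50; Q2 ships 120; Q3 ships 10.)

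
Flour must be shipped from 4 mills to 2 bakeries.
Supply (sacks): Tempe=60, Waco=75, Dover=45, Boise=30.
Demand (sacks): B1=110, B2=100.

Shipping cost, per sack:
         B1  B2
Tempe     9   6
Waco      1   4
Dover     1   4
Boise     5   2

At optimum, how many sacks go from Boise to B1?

Optimal shipments:
  Tempe–B2: 60 sacks
  Waco–B1: 75 sacks
  Dover–B1: 35 sacks
  Dover–B2: 10 sacks
  Boise–B2: 30 sacks
Total cost = 570.
The route Boise→B1 is not used.

0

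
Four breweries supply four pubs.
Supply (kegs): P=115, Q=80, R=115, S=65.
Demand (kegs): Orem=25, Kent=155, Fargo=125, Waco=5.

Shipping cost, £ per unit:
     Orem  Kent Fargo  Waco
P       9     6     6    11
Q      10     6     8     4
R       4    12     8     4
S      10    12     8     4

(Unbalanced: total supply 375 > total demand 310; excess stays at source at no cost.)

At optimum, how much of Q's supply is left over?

Minimum-cost shipments:
  P->Kent: 75 kegs
  P->Fargo: 40 kegs
  Q->Kent: 80 kegs
  R->Orem: 25 kegs
  R->Fargo: 85 kegs
  S->Waco: 5 kegs
Total cost = £1970.
Q ships 80 of its 80, leaving 0.

0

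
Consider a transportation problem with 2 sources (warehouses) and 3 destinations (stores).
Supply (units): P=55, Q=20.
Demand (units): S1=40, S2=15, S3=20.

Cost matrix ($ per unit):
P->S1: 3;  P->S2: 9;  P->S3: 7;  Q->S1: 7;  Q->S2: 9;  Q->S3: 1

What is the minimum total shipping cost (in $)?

275

A cheapest plan:
  P→S1: 40 × $3 = $120
  P→S2: 15 × $9 = $135
  Q→S3: 20 × $1 = $20
Total = 120 + 135 + 20 = $275.
(Supply check: P ships 55; Q ships 20.)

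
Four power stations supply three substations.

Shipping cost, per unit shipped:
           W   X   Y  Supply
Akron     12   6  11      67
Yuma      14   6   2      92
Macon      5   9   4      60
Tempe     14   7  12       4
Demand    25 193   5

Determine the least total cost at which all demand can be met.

One minimum-cost allocation:
  Akron to X: 67 × 6 = 402
  Yuma to X: 92 × 6 = 552
  Macon to W: 25 × 5 = 125
  Macon to X: 30 × 9 = 270
  Macon to Y: 5 × 4 = 20
  Tempe to X: 4 × 7 = 28
Total = 402 + 552 + 125 + 270 + 20 + 28 = 1397.

1397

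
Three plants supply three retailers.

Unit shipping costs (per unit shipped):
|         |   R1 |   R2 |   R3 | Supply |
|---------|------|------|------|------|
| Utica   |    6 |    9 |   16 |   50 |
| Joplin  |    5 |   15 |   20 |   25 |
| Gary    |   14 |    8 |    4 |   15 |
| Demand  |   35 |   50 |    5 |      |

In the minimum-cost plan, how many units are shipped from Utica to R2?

40

Solving gives:
  Utica->R1: 10 × 6 = 60
  Utica->R2: 40 × 9 = 360
  Joplin->R1: 25 × 5 = 125
  Gary->R2: 10 × 8 = 80
  Gary->R3: 5 × 4 = 20
Total cost = 645.
So Utica→R2 carries 40 units.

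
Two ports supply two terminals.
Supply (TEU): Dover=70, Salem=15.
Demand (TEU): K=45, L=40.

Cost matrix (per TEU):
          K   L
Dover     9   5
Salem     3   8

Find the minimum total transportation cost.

A cheapest plan:
  Dover–K: 30 × 9 = 270
  Dover–L: 40 × 5 = 200
  Salem–K: 15 × 3 = 45
Total = 270 + 200 + 45 = 515.

515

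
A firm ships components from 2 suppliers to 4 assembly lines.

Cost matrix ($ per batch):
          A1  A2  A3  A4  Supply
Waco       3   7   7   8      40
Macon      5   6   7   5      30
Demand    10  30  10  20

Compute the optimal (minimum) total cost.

An optimal shipping plan:
  Waco→A1: 10 × $3 = $30
  Waco→A2: 20 × $7 = $140
  Waco→A3: 10 × $7 = $70
  Macon→A2: 10 × $6 = $60
  Macon→A4: 20 × $5 = $100
Total = 30 + 140 + 70 + 60 + 100 = $400.

400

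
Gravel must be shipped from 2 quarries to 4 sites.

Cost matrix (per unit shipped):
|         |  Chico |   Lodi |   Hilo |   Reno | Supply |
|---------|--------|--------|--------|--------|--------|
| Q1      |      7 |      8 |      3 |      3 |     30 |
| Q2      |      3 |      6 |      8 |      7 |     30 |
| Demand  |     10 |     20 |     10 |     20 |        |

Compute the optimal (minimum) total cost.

240

A cheapest plan:
  Q1–Hilo: 10 × 3 = 30
  Q1–Reno: 20 × 3 = 60
  Q2–Chico: 10 × 3 = 30
  Q2–Lodi: 20 × 6 = 120
Total = 30 + 60 + 30 + 120 = 240.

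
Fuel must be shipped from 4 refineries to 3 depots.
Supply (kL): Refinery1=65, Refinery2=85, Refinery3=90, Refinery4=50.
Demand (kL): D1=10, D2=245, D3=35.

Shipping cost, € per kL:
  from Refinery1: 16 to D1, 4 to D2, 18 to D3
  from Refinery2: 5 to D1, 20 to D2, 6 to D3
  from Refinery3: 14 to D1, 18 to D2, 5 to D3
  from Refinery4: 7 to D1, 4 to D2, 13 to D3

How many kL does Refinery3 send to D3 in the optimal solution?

Solving gives:
  Refinery1->D2: 65 kL
  Refinery2->D1: 10 kL
  Refinery2->D2: 40 kL
  Refinery2->D3: 35 kL
  Refinery3->D2: 90 kL
  Refinery4->D2: 50 kL
Total cost = €3140.
The route Refinery3→D3 is not used.

0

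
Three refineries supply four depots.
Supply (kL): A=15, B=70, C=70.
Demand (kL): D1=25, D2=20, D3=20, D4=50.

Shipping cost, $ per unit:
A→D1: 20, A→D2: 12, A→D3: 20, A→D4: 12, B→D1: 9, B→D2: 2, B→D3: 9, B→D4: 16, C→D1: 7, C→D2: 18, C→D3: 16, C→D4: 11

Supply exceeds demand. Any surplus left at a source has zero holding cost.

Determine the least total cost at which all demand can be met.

An optimal shipping plan:
  A→D4: 5 kL
  B→D2: 20 kL
  B→D3: 20 kL
  C→D1: 25 kL
  C→D4: 45 kL
Total cost = $950.

950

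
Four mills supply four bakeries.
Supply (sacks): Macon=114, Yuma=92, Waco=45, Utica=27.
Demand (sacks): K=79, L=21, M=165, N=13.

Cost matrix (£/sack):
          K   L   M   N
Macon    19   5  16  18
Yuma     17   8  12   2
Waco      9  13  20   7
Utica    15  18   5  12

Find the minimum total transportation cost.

3209

A cheapest plan:
  Macon→K: 34 × £19 = £646
  Macon→L: 21 × £5 = £105
  Macon→M: 59 × £16 = £944
  Yuma→M: 79 × £12 = £948
  Yuma→N: 13 × £2 = £26
  Waco→K: 45 × £9 = £405
  Utica→M: 27 × £5 = £135
Total = 646 + 105 + 944 + 948 + 26 + 405 + 135 = £3209.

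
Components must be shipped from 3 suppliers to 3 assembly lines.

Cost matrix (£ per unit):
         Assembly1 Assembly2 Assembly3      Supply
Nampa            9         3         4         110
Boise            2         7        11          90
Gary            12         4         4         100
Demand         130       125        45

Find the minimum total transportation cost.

1150

A cheapest plan:
  Nampa–Assembly1: 40 × £9 = £360
  Nampa–Assembly2: 70 × £3 = £210
  Boise–Assembly1: 90 × £2 = £180
  Gary–Assembly2: 55 × £4 = £220
  Gary–Assembly3: 45 × £4 = £180
Total = 360 + 210 + 180 + 220 + 180 = £1150.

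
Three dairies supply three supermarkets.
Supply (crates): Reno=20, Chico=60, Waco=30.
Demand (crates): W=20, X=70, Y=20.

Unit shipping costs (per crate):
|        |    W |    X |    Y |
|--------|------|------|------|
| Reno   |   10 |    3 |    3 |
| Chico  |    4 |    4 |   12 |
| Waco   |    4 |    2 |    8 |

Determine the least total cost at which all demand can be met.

360

A cheapest plan:
  Reno–Y: 20 × 3 = 60
  Chico–W: 20 × 4 = 80
  Chico–X: 40 × 4 = 160
  Waco–X: 30 × 2 = 60
Total = 60 + 80 + 160 + 60 = 360.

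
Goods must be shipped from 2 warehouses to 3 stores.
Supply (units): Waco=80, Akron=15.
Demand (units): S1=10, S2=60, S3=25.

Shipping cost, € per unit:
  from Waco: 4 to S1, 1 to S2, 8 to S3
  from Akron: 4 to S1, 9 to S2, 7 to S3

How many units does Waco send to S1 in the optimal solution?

10

The minimum-cost plan:
  Waco→S1: 10 × €4 = €40
  Waco→S2: 60 × €1 = €60
  Waco→S3: 10 × €8 = €80
  Akron→S3: 15 × €7 = €105
Total cost = €285.
So Waco→S1 carries 10 units.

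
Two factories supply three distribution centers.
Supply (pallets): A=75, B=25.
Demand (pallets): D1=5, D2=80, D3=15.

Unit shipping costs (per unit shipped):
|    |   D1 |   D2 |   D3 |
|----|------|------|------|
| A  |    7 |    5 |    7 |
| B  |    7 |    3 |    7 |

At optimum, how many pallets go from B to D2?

25

Optimal shipments:
  A→D1: 5 pallets
  A→D2: 55 pallets
  A→D3: 15 pallets
  B→D2: 25 pallets
Total cost = 490.
So B→D2 carries 25 pallets.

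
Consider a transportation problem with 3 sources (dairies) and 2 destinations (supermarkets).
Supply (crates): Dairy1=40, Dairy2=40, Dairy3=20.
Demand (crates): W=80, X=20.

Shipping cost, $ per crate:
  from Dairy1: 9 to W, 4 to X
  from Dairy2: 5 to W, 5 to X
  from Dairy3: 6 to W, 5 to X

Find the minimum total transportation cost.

One minimum-cost allocation:
  Dairy1–W: 20 × $9 = $180
  Dairy1–X: 20 × $4 = $80
  Dairy2–W: 40 × $5 = $200
  Dairy3–W: 20 × $6 = $120
Total = 180 + 80 + 200 + 120 = $580.
(Supply check: Dairy1 ships 40; Dairy2 ships 40; Dairy3 ships 20.)

580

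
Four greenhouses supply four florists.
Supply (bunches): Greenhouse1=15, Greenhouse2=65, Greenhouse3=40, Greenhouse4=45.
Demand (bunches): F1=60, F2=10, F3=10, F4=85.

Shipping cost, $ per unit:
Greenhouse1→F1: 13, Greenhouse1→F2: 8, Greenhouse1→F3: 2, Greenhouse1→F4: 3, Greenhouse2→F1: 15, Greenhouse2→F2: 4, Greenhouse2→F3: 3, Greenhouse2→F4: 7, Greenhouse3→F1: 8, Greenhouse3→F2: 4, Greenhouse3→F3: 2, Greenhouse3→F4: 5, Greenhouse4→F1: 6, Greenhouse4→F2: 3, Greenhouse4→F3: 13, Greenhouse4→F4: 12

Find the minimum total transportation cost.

Optimal allocation:
  Greenhouse1->F4: 15 bunches
  Greenhouse2->F2: 10 bunches
  Greenhouse2->F3: 10 bunches
  Greenhouse2->F4: 45 bunches
  Greenhouse3->F1: 15 bunches
  Greenhouse3->F4: 25 bunches
  Greenhouse4->F1: 45 bunches
Total cost = $945.

945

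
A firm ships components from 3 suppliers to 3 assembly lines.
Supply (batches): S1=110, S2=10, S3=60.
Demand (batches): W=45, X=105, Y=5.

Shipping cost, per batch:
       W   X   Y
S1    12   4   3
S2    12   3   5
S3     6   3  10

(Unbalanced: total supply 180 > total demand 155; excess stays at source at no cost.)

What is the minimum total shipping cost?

A cheapest plan:
  S1->X: 80 batches
  S1->Y: 5 batches
  S2->X: 10 batches
  S3->W: 45 batches
  S3->X: 15 batches
Total cost = 680.
(Supply check: S1 ships 85; S2 ships 10; S3 ships 60.)

680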